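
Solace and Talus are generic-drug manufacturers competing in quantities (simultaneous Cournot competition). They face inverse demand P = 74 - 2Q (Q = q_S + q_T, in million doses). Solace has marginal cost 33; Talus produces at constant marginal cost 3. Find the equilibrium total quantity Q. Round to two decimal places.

Solace's profit: π_S = (74 - 2Q)q_S - (33q_S). Setting ∂π_S/∂q_S = 0: 41 - 4q_S - 2(q_T) = 0.
Talus's profit: π_T = (74 - 2Q)q_T - (3q_T). Setting ∂π_T/∂q_T = 0: 71 - 4q_T - 2(q_S) = 0.
Rearranging gives the reaction functions q_S = (41 - 2q_T)/4 and q_T = (71 - 2q_S)/4.
Solving the pair: q_S = 11/6, q_T = 101/6.
Total output Q = 11/6 + 101/6 = 56/3.

18.67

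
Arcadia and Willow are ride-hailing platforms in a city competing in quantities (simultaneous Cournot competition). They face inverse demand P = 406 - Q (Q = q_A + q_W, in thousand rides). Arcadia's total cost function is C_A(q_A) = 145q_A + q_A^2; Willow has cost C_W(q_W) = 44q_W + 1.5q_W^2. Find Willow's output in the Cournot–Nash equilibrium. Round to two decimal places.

62.47

Arcadia's profit: π_A = (406 - Q)q_A - (145q_A + q_A²). Setting ∂π_A/∂q_A = 0: 261 - 4q_A - (q_W) = 0.
Willow's profit: π_W = (406 - Q)q_W - (44q_W + (3/2)q_W²). Setting ∂π_W/∂q_W = 0: 362 - 5q_W - (q_A) = 0.
Best responses: q_A = (261 - q_W)/4, q_W = (362 - q_A)/5.
Substituting one into the other gives q_A = 943/19 and q_W = 1187/19.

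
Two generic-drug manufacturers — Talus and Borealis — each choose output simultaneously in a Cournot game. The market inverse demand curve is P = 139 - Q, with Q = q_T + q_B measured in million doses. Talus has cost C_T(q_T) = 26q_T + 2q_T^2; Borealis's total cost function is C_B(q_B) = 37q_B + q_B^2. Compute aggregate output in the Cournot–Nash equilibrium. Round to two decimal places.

Talus's profit: π_T = (139 - Q)q_T - (26q_T + 2q_T²). Setting ∂π_T/∂q_T = 0: 113 - 6q_T - (q_B) = 0.
Borealis's profit: π_B = (139 - Q)q_B - (37q_B + q_B²). Setting ∂π_B/∂q_B = 0: 102 - 4q_B - (q_T) = 0.
Rearranging gives the reaction functions q_T = (113 - q_B)/6 and q_B = (102 - q_T)/4.
Substituting one into the other gives q_T = 350/23 and q_B = 499/23.
Total output Q = 350/23 + 499/23 = 849/23.

36.91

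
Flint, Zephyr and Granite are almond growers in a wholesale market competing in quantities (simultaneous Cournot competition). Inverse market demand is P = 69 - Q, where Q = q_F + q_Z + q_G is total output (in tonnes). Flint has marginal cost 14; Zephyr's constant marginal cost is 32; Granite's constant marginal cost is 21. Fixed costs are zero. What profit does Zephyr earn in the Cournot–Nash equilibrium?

4

Flint's profit: π_F = (69 - Q)q_F - (14q_F). Setting ∂π_F/∂q_F = 0: 55 - 2q_F - (q_Z + q_G) = 0.
Zephyr's first-order condition: 37 - 2q_Z - (q_F + q_G) = 0.
Granite's first-order condition: 48 - 2q_G - (q_F + q_Z) = 0.
Adding the 3 first-order conditions: 140 − 4Q = 0, so Q = 35.
Back-substituting: q_F = (55 − 35) = 20, q_Z = (37 − 35) = 2, q_G = (48 − 35) = 13.
Price P = 69 - 35 = 34.
Zephyr's profit: (34 - 32)·2 = 4.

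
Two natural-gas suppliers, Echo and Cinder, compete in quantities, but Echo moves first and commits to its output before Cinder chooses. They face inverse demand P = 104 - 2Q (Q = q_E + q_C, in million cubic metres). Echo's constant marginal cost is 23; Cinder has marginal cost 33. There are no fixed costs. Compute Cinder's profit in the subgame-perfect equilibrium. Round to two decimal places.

The follower Cinder best-responds to any q_E: π_C = (104 - 2Q)q_C - 33q_C.
Follower FOC: 71 - 2q_E - 4q_C = 0, so q_C(q_E) = (71 - 2q_E)/4.
Echo substitutes q_C(q_E) into its own profit: π_E = q_E(104 - 2q_E - (71 - 2q_E)/2) - 23q_E = (137/2 - q_E)q_E - 23q_E.
Leader FOC: 91/2 - 2q_E = 0, so q_E = 91/4.
Then q_C = (71 - 2·(91/4))/4 = 51/8.
Price P = 104 - 2·(233/8) = 183/4.
Cinder's profit: (183/4 - 33)·(51/8) = 81.2813.

81.28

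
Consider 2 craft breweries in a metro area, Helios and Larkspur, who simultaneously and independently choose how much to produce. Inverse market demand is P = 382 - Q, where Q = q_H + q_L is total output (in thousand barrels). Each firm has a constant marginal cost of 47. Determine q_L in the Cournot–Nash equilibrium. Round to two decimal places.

A representative firm's profit is π_i = q_i(382 - Q) - 47q_i.
Setting ∂π_i/∂q_i = 0 with rivals' quantities fixed: 335 - 2q_i - q_j = 0.
With identical firms every q_j equals q_i, so q_j = q_i and 335 = 3q_i, giving q_i = 335/3.

111.67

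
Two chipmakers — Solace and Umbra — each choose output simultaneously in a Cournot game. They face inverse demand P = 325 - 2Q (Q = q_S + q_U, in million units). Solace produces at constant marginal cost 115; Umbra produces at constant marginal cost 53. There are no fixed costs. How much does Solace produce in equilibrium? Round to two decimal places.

24.67

Solace's profit: π_S = (325 - 2Q)q_S - (115q_S). Setting ∂π_S/∂q_S = 0: 210 - 4q_S - 2(q_U) = 0.
Umbra's first-order condition: 272 - 4q_U - 2(q_S) = 0.
Rearranging gives the reaction functions q_S = (210 - 2q_U)/4 and q_U = (272 - 2q_S)/4.
Substituting one into the other gives q_S = 74/3 and q_U = 167/3.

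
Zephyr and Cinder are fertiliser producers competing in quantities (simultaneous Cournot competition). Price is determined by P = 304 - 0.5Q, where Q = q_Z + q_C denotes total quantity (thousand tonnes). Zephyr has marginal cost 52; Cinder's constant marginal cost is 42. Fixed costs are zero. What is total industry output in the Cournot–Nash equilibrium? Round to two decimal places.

Zephyr's profit: π_Z = (304 - 0.5Q)q_Z - (52q_Z). Setting ∂π_Z/∂q_Z = 0: 252 - q_Z - (1/2)(q_C) = 0.
Cinder's profit: π_C = (304 - 0.5Q)q_C - (42q_C). Setting ∂π_C/∂q_C = 0: 262 - q_C - (1/2)(q_Z) = 0.
So q_Z = (252 - (1/2)q_C) and q_C = (262 - (1/2)q_Z).
Substituting one into the other gives q_Z = 484/3 and q_C = 544/3.
Total output Q = 484/3 + 544/3 = 1028/3.

342.67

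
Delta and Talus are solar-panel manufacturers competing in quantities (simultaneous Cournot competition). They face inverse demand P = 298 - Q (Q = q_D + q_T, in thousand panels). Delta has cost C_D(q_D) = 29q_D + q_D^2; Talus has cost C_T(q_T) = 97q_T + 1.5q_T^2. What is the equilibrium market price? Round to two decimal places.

209.63

Delta's profit: π_D = (298 - Q)q_D - (29q_D + q_D²). Setting ∂π_D/∂q_D = 0: 269 - 4q_D - (q_T) = 0.
Talus's first-order condition: 201 - 5q_T - (q_D) = 0.
Best responses: q_D = (269 - q_T)/4, q_T = (201 - q_D)/5.
Substituting one into the other gives q_D = 1144/19 and q_T = 535/19.
Total output Q = 1679/19, so price P = 298 - 1679/19 = 209.6316.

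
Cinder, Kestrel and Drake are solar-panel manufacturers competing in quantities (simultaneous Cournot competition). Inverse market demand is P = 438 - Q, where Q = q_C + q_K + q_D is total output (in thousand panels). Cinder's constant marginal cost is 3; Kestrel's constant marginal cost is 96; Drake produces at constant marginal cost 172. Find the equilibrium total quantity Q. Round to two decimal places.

260.75

Cinder's profit: π_C = (438 - Q)q_C - (3q_C). Setting ∂π_C/∂q_C = 0: 435 - 2q_C - (q_K + q_D) = 0.
Kestrel's first-order condition: 342 - 2q_K - (q_C + q_D) = 0.
Drake's first-order condition: 266 - 2q_D - (q_C + q_K) = 0.
Adding the 3 first-order conditions: 1043 − 4Q = 0, so Q = 1043/4.
Back-substituting: q_C = (435 − 1043/4) = 697/4, q_K = (342 − 1043/4) = 325/4, q_D = (266 − 1043/4) = 21/4.
Total output Q = 697/4 + 325/4 + 21/4 = 1043/4.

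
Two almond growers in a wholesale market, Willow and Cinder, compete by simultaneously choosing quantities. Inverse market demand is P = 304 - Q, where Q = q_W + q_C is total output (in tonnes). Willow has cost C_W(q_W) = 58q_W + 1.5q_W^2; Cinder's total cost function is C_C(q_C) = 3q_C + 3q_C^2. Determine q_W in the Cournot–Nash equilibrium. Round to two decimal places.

Willow's profit: π_W = (304 - Q)q_W - (58q_W + (3/2)q_W²). Setting ∂π_W/∂q_W = 0: 246 - 5q_W - (q_C) = 0.
Cinder's profit: π_C = (304 - Q)q_C - (3q_C + 3q_C²). Setting ∂π_C/∂q_C = 0: 301 - 8q_C - (q_W) = 0.
Best responses: q_W = (246 - q_C)/5, q_C = (301 - q_W)/8.
Substituting one into the other gives q_W = 1667/39 and q_C = 1259/39.

42.74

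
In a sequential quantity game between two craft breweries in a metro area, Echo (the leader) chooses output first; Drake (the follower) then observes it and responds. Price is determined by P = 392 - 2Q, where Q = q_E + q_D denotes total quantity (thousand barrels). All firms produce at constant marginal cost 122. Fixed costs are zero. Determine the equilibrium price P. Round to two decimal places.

Solve by backward induction. Given q_E, the follower Drake maximises π_D = (392 - 2q_E - 2q_D)q_D - 122q_D.
Setting the follower's marginal profit to zero, 270 - 2q_E - 4q_D = 0, i.e. q_D = (270 - 2q_E)/4.
Echo substitutes q_D(q_E) into its own profit: π_E = q_E(392 - 2q_E - (270 - 2q_E)/2) - 122q_E = (257 - q_E)q_E - 122q_E.
Maximising: ∂π_E/∂q_E = 135 - 2q_E = 0, giving q_E = 135/2.
Then q_D = (270 - 2·(135/2))/4 = 135/4.
Total output Q = 405/4, so price P = 392 - 2·(405/4) = 379/2.

189.50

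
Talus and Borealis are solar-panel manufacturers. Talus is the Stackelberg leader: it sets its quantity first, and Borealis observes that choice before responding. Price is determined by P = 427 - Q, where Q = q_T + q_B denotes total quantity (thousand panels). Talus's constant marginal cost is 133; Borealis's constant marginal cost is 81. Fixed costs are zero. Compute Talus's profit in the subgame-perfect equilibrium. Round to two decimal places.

The follower Borealis best-responds to any q_T: π_B = (427 - Q)q_B - 81q_B.
Follower FOC: 346 - q_T - 2q_B = 0, so q_B(q_T) = (346 - q_T)/2.
Talus substitutes q_B(q_T) into its own profit: π_T = q_T(427 - q_T - (346 - q_T)/2) - 133q_T = (254 - (1/2)q_T)q_T - 133q_T.
Leader FOC: 121 - q_T = 0, so q_T = 121.
Then q_B = (346 - 121)/2 = 225/2.
Price P = 427 - 467/2 = 387/2.
Talus's profit: (387/2 - 133)·121 = 7320.5000.

7320.50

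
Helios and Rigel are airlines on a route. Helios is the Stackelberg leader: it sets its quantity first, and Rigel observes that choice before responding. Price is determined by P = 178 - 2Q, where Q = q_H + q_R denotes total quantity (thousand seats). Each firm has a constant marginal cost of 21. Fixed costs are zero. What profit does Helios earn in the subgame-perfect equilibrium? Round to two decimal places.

1540.56

The follower Rigel best-responds to any q_H: π_R = (178 - 2Q)q_R - 21q_R.
∂π_R/∂q_R = 157 - 2q_H - 4q_R = 0 gives the reaction function q_R = (157 - 2q_H)/4.
The leader anticipates this reaction. Substituting into P = 178 - 2Q gives P = 199/2 - q_H, so π_H = (199/2 - q_H)q_H - 21q_H.
Maximising: ∂π_H/∂q_H = 157/2 - 2q_H = 0, giving q_H = 157/4.
Then q_R = (157 - 2·(157/4))/4 = 157/8.
Price P = 178 - 2·(471/8) = 241/4.
Helios's profit: (241/4 - 21)·(157/4) = 1540.5625.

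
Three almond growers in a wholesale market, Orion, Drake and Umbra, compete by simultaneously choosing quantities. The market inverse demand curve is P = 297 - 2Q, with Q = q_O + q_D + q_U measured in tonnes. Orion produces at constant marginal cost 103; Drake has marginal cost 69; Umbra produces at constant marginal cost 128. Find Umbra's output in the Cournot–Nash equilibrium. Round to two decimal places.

10.63

Orion's profit: π_O = (297 - 2Q)q_O - (103q_O). Setting ∂π_O/∂q_O = 0: 194 - 4q_O - 2(q_D + q_U) = 0.
Drake's first-order condition: 228 - 4q_D - 2(q_O + q_U) = 0.
Umbra's first-order condition: 169 - 4q_U - 2(q_O + q_D) = 0.
Summing all 3 equations gives 591 − 8Q = 0, hence Q = 591/8.
Back-substituting: q_O = (194 − 591/4)/2 = 185/8, q_D = (228 − 591/4)/2 = 321/8, q_U = (169 − 591/4)/2 = 85/8.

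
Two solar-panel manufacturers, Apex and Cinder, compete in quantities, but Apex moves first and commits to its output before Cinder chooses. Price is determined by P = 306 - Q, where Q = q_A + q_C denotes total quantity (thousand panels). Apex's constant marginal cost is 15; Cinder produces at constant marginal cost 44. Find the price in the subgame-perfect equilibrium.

95

The follower Cinder best-responds to any q_A: π_C = (306 - Q)q_C - 44q_C.
Setting the follower's marginal profit to zero, 262 - q_A - 2q_C = 0, i.e. q_C = (262 - q_A)/2.
The leader anticipates this reaction. Substituting into P = 306 - Q gives P = 175 - (1/2)q_A, so π_A = (175 - (1/2)q_A)q_A - 15q_A.
Maximising: ∂π_A/∂q_A = 160 - q_A = 0, giving q_A = 160.
Then q_C = (262 - 160)/2 = 51.
Total output Q = 211, so price P = 306 - 211 = 95.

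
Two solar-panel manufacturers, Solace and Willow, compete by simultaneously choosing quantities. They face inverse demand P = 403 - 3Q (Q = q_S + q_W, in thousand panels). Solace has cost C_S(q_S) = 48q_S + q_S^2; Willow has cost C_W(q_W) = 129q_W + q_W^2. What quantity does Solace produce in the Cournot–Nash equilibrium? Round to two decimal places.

Solace's profit: π_S = (403 - 3Q)q_S - (48q_S + q_S²). Setting ∂π_S/∂q_S = 0: 355 - 8q_S - 3(q_W) = 0.
Willow's profit: π_W = (403 - 3Q)q_W - (129q_W + q_W²). Setting ∂π_W/∂q_W = 0: 274 - 8q_W - 3(q_S) = 0.
Rearranging gives the reaction functions q_S = (355 - 3q_W)/8 and q_W = (274 - 3q_S)/8.
Solving the pair: q_S = 36.6909, q_W = 1127/55.

36.69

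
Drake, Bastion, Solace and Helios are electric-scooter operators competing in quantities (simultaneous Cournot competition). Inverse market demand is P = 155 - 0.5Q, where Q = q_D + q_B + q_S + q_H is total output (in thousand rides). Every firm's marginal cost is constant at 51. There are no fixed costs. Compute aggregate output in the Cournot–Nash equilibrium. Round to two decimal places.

Each firm earns π_i = (155 - 0.5Q)q_i - 51q_i.
First-order condition (treating rivals' output as given): 104 - q_i - (1/2)·Σ_{j≠i} q_j = 0.
With identical firms every q_j equals q_i, so Σ_{j≠i} q_j = 3q_i and 104 = (5/2)q_i, giving q_i = 208/5.
Total output Q = 208/5 + 208/5 + 208/5 + 208/5 = 832/5.

166.40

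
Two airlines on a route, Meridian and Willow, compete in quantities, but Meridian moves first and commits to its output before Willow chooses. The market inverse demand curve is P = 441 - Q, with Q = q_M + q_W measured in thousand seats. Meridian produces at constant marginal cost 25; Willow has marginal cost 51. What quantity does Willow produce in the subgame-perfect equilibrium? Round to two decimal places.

84.50

Solve by backward induction. Given q_M, the follower Willow maximises π_W = (441 - q_M - q_W)q_W - 51q_W.
Setting the follower's marginal profit to zero, 390 - q_M - 2q_W = 0, i.e. q_W = (390 - q_M)/2.
The leader anticipates this reaction. Substituting into P = 441 - Q gives P = 246 - (1/2)q_M, so π_M = (246 - (1/2)q_M)q_M - 25q_M.
Leader FOC: 221 - q_M = 0, so q_M = 221.
Then q_W = (390 - 221)/2 = 169/2.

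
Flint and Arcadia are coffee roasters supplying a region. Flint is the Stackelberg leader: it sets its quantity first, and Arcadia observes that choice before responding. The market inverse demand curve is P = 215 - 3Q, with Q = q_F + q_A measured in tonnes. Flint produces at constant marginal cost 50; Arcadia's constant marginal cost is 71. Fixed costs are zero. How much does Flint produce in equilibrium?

31

The follower Arcadia best-responds to any q_F: π_A = (215 - 3Q)q_A - 71q_A.
∂π_A/∂q_A = 144 - 3q_F - 6q_A = 0 gives the reaction function q_A = (144 - 3q_F)/6.
Flint substitutes q_A(q_F) into its own profit: π_F = q_F(215 - 3q_F - (144 - 3q_F)/2) - 50q_F = (143 - (3/2)q_F)q_F - 50q_F.
The leader's first-order condition 93 - 3q_F = 0 yields q_F = 31.
Then q_A = (144 - 3·31)/6 = 17/2.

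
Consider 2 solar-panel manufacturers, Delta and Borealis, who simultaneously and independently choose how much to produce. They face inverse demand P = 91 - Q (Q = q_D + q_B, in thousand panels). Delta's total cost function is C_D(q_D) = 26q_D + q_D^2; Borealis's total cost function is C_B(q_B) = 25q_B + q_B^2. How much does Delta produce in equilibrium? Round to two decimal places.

Delta's profit: π_D = (91 - Q)q_D - (26q_D + q_D²). Setting ∂π_D/∂q_D = 0: 65 - 4q_D - (q_B) = 0.
Borealis's profit: π_B = (91 - Q)q_B - (25q_B + q_B²). Setting ∂π_B/∂q_B = 0: 66 - 4q_B - (q_D) = 0.
So q_D = (65 - q_B)/4 and q_B = (66 - q_D)/4.
Solving the pair: q_D = 194/15, q_B = 199/15.

12.93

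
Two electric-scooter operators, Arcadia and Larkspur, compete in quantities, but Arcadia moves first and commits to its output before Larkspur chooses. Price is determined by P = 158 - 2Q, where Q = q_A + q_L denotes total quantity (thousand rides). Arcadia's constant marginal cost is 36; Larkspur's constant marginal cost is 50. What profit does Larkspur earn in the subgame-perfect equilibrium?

200

Solve by backward induction. Given q_A, the follower Larkspur maximises π_L = (158 - 2q_A - 2q_L)q_L - 50q_L.
Setting the follower's marginal profit to zero, 108 - 2q_A - 4q_L = 0, i.e. q_L = (108 - 2q_A)/4.
Arcadia substitutes q_L(q_A) into its own profit: π_A = q_A(158 - 2q_A - (108 - 2q_A)/2) - 36q_A = (104 - q_A)q_A - 36q_A.
Maximising: ∂π_A/∂q_A = 68 - 2q_A = 0, giving q_A = 34.
Then q_L = (108 - 2·34)/4 = 10.
Price P = 158 - 2·44 = 70.
Larkspur's profit: (70 - 50)·10 = 200.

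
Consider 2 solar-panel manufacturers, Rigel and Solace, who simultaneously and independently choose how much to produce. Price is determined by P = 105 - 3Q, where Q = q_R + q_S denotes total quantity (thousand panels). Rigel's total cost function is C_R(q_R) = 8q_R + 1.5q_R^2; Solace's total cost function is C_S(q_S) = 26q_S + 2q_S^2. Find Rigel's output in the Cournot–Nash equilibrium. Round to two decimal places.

Rigel's profit: π_R = (105 - 3Q)q_R - (8q_R + (3/2)q_R²). Setting ∂π_R/∂q_R = 0: 97 - 9q_R - 3(q_S) = 0.
Solace's first-order condition: 79 - 10q_S - 3(q_R) = 0.
So q_R = (97 - 3q_S)/9 and q_S = (79 - 3q_R)/10.
Substituting one into the other gives q_R = 733/81 and q_S = 140/27.

9.05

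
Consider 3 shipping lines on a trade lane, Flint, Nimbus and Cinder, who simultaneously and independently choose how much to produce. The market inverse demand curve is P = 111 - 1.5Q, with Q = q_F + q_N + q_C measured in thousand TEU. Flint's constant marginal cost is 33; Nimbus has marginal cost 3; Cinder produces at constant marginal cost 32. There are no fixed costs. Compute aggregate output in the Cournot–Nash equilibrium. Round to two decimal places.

44.17

Flint's profit: π_F = (111 - 1.5Q)q_F - (33q_F). Setting ∂π_F/∂q_F = 0: 78 - 3q_F - (3/2)(q_N + q_C) = 0.
Nimbus's first-order condition: 108 - 3q_N - (3/2)(q_F + q_C) = 0.
Cinder's profit: π_C = (111 - 1.5Q)q_C - (32q_C). Setting ∂π_C/∂q_C = 0: 79 - 3q_C - (3/2)(q_F + q_N) = 0.
Summing all 3 equations gives 265 − 6Q = 0, hence Q = 265/6.
Back-substituting: q_F = (78 − 265/4)/(3/2) = 47/6, q_N = (108 − 265/4)/(3/2) = 167/6, q_C = (79 − 265/4)/(3/2) = 17/2.
Total output Q = 47/6 + 167/6 + 17/2 = 265/6.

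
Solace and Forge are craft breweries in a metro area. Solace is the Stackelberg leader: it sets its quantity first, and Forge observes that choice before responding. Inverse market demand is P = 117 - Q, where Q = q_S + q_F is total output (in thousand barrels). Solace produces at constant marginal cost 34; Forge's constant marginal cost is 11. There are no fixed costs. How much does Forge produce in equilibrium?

38

The follower Forge best-responds to any q_S: π_F = (117 - Q)q_F - 11q_F.
Setting the follower's marginal profit to zero, 106 - q_S - 2q_F = 0, i.e. q_F = (106 - q_S)/2.
Solace substitutes q_F(q_S) into its own profit: π_S = q_S(117 - q_S - (106 - q_S)/2) - 34q_S = (64 - (1/2)q_S)q_S - 34q_S.
The leader's first-order condition 30 - q_S = 0 yields q_S = 30.
Then q_F = (106 - 30)/2 = 38.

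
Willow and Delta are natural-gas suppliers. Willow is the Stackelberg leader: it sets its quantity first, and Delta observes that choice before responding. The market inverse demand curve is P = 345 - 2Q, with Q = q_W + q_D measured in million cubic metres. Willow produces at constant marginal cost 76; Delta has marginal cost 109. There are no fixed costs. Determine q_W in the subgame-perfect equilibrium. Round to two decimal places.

The follower Delta best-responds to any q_W: π_D = (345 - 2Q)q_D - 109q_D.
Follower FOC: 236 - 2q_W - 4q_D = 0, so q_D(q_W) = (236 - 2q_W)/4.
Willow substitutes q_D(q_W) into its own profit: π_W = q_W(345 - 2q_W - (236 - 2q_W)/2) - 76q_W = (227 - q_W)q_W - 76q_W.
Leader FOC: 151 - 2q_W = 0, so q_W = 151/2.
Then q_D = (236 - 2·(151/2))/4 = 85/4.

75.50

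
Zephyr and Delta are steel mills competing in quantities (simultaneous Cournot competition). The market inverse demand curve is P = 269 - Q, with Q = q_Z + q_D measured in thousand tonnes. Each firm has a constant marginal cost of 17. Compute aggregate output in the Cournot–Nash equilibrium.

168

A representative firm's profit is π_i = q_i(269 - Q) - 17q_i.
Setting ∂π_i/∂q_i = 0 with rivals' quantities fixed: 252 - 2q_i - q_j = 0.
By symmetry each firm produces the same amount; substituting q_j = q_i yields q_i = 252/3 = 84.
Total output Q = 84 + 84 = 168.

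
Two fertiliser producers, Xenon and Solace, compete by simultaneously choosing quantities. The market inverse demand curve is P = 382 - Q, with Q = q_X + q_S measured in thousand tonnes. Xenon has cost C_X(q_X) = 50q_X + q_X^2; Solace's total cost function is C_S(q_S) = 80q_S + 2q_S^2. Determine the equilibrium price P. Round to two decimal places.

Xenon's profit: π_X = (382 - Q)q_X - (50q_X + q_X²). Setting ∂π_X/∂q_X = 0: 332 - 4q_X - (q_S) = 0.
Solace's profit: π_S = (382 - Q)q_S - (80q_S + 2q_S²). Setting ∂π_S/∂q_S = 0: 302 - 6q_S - (q_X) = 0.
So q_X = (332 - q_S)/4 and q_S = (302 - q_X)/6.
Solving the pair: q_X = 1690/23, q_S = 876/23.
Total output Q = 111.5652, so price P = 382 - 111.5652 = 270.4348.

270.43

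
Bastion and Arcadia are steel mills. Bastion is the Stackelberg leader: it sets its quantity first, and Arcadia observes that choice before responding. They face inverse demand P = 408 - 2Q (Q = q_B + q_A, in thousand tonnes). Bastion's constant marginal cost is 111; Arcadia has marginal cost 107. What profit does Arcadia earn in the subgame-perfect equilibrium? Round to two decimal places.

2983.78

Solve by backward induction. Given q_B, the follower Arcadia maximises π_A = (408 - 2q_B - 2q_A)q_A - 107q_A.
∂π_A/∂q_A = 301 - 2q_B - 4q_A = 0 gives the reaction function q_A = (301 - 2q_B)/4.
The leader anticipates this reaction. Substituting into P = 408 - 2Q gives P = 515/2 - q_B, so π_B = (515/2 - q_B)q_B - 111q_B.
Maximising: ∂π_B/∂q_B = 293/2 - 2q_B = 0, giving q_B = 293/4.
Then q_A = (301 - 2·(293/4))/4 = 309/8.
Price P = 408 - 2·(895/8) = 737/4.
Arcadia's profit: (737/4 - 107)·(309/8) = 2983.7813.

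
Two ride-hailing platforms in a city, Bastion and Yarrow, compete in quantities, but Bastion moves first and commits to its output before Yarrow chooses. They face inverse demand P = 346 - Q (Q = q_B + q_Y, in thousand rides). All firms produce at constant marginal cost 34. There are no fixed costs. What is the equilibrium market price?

Solve by backward induction. Given q_B, the follower Yarrow maximises π_Y = (346 - q_B - q_Y)q_Y - 34q_Y.
Setting the follower's marginal profit to zero, 312 - q_B - 2q_Y = 0, i.e. q_Y = (312 - q_B)/2.
Bastion substitutes q_Y(q_B) into its own profit: π_B = q_B(346 - q_B - (312 - q_B)/2) - 34q_B = (190 - (1/2)q_B)q_B - 34q_B.
The leader's first-order condition 156 - q_B = 0 yields q_B = 156.
Then q_Y = (312 - 156)/2 = 78.
Total output Q = 234, so price P = 346 - 234 = 112.

112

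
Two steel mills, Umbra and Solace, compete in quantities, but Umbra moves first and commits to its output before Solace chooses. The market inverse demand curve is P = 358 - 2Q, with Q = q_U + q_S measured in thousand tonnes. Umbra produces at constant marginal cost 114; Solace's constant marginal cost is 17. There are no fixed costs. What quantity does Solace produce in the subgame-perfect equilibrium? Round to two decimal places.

The follower Solace best-responds to any q_U: π_S = (358 - 2Q)q_S - 17q_S.
Setting the follower's marginal profit to zero, 341 - 2q_U - 4q_S = 0, i.e. q_S = (341 - 2q_U)/4.
The leader anticipates this reaction. Substituting into P = 358 - 2Q gives P = 375/2 - q_U, so π_U = (375/2 - q_U)q_U - 114q_U.
Leader FOC: 147/2 - 2q_U = 0, so q_U = 147/4.
Then q_S = (341 - 2·(147/4))/4 = 535/8.

66.88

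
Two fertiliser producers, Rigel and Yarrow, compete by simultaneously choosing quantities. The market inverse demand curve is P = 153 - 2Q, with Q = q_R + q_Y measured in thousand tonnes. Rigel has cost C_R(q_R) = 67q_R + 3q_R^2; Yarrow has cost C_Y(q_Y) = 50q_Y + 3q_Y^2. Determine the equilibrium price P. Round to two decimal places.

121.50

Rigel's profit: π_R = (153 - 2Q)q_R - (67q_R + 3q_R²). Setting ∂π_R/∂q_R = 0: 86 - 10q_R - 2(q_Y) = 0.
Yarrow's profit: π_Y = (153 - 2Q)q_Y - (50q_Y + 3q_Y²). Setting ∂π_Y/∂q_Y = 0: 103 - 10q_Y - 2(q_R) = 0.
Rearranging gives the reaction functions q_R = (86 - 2q_Y)/10 and q_Y = (103 - 2q_R)/10.
Solving the pair: q_R = 109/16, q_Y = 143/16.
Total output Q = 63/4, so price P = 153 - 2·(63/4) = 243/2.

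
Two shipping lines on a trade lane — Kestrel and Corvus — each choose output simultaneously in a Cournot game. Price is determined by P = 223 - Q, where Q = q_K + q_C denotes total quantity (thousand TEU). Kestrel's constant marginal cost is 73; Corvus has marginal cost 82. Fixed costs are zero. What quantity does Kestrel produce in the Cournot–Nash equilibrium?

53

Kestrel's profit: π_K = (223 - Q)q_K - (73q_K). Setting ∂π_K/∂q_K = 0: 150 - 2q_K - (q_C) = 0.
Corvus's first-order condition: 141 - 2q_C - (q_K) = 0.
Rearranging gives the reaction functions q_K = (150 - q_C)/2 and q_C = (141 - q_K)/2.
Solving the pair: q_K = 53, q_C = 44.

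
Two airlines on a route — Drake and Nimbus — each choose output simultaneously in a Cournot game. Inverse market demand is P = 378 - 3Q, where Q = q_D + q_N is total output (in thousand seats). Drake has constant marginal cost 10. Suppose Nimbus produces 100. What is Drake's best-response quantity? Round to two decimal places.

With the rival's output fixed at 100, Drake's profit is π_D = (378 - 3·100 - 3q_D)q_D - (10q_D) = (78 - 3q_D)q_D - (10q_D).
∂π_D/∂q_D = 68 - 6q_D = 0, so q_D = 34/3.

11.33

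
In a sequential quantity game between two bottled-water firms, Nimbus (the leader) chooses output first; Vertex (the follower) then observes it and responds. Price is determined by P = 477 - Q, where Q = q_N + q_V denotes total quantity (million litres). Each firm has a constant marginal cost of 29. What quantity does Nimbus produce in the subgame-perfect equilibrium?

224

Solve by backward induction. Given q_N, the follower Vertex maximises π_V = (477 - q_N - q_V)q_V - 29q_V.
Setting the follower's marginal profit to zero, 448 - q_N - 2q_V = 0, i.e. q_V = (448 - q_N)/2.
Nimbus substitutes q_V(q_N) into its own profit: π_N = q_N(477 - q_N - (448 - q_N)/2) - 29q_N = (253 - (1/2)q_N)q_N - 29q_N.
Leader FOC: 224 - q_N = 0, so q_N = 224.
Then q_V = (448 - 224)/2 = 112.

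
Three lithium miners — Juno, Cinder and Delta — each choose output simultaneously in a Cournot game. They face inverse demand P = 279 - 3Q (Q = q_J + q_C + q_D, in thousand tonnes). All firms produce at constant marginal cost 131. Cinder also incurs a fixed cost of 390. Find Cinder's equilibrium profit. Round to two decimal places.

A representative firm's profit is π_i = q_i(279 - 3Q) - 131q_i.
First-order condition (treating rivals' output as given): 148 - 6q_i - 3·Σ_{j≠i} q_j = 0.
By symmetry each firm produces the same amount; substituting Σ_{j≠i} q_j = 2q_i yields q_i = 148/12 = 37/3.
Price P = 279 - 3·37 = 168.
Cinder's profit: (168 - 131)·(37/3) - 390 = 199/3.

66.33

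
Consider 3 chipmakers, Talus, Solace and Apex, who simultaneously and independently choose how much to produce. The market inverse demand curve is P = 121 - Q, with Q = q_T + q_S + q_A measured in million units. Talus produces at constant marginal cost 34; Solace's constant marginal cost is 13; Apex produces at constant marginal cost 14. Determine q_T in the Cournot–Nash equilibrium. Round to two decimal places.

11.50

Talus's profit: π_T = (121 - Q)q_T - (34q_T). Setting ∂π_T/∂q_T = 0: 87 - 2q_T - (q_S + q_A) = 0.
Solace's first-order condition: 108 - 2q_S - (q_T + q_A) = 0.
Apex's first-order condition: 107 - 2q_A - (q_T + q_S) = 0.
Summing all 3 equations gives 302 − 4Q = 0, hence Q = 151/2.
Back-substituting: q_T = (87 − 151/2) = 23/2, q_S = (108 − 151/2) = 65/2, q_A = (107 − 151/2) = 63/2.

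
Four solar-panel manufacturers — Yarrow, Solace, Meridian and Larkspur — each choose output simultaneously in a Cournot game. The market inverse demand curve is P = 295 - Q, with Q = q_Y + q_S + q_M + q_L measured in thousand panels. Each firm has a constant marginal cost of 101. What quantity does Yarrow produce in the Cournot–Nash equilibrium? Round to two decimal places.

38.80

Each firm earns π_i = (295 - Q)q_i - 101q_i.
Setting ∂π_i/∂q_i = 0 with rivals' quantities fixed: 194 - 2q_i - Σ_{j≠i} q_j = 0.
By symmetry each firm produces the same amount; substituting Σ_{j≠i} q_j = 3q_i yields q_i = 194/5.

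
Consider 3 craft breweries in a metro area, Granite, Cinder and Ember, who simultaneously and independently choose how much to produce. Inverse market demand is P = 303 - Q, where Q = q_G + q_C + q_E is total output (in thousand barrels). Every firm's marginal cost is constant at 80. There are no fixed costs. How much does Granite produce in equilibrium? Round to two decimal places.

Each firm earns π_i = (303 - Q)q_i - 80q_i.
First-order condition (treating rivals' output as given): 223 - 2q_i - Σ_{j≠i} q_j = 0.
With identical firms every q_j equals q_i, so Σ_{j≠i} q_j = 2q_i and 223 = 4q_i, giving q_i = 223/4.

55.75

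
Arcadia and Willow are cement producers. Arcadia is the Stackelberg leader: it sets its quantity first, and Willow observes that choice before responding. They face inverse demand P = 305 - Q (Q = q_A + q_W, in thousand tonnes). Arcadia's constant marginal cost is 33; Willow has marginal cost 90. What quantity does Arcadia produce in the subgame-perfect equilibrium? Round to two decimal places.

The follower Willow best-responds to any q_A: π_W = (305 - Q)q_W - 90q_W.
Setting the follower's marginal profit to zero, 215 - q_A - 2q_W = 0, i.e. q_W = (215 - q_A)/2.
Arcadia substitutes q_W(q_A) into its own profit: π_A = q_A(305 - q_A - (215 - q_A)/2) - 33q_A = (395/2 - (1/2)q_A)q_A - 33q_A.
Leader FOC: 329/2 - q_A = 0, so q_A = 329/2.
Then q_W = (215 - 329/2)/2 = 101/4.

164.50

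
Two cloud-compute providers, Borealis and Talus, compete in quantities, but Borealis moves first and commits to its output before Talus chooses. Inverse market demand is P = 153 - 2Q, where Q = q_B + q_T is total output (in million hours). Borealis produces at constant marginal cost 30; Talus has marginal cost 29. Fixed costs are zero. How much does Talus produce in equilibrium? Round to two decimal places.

Solve by backward induction. Given q_B, the follower Talus maximises π_T = (153 - 2q_B - 2q_T)q_T - 29q_T.
Follower FOC: 124 - 2q_B - 4q_T = 0, so q_T(q_B) = (124 - 2q_B)/4.
The leader anticipates this reaction. Substituting into P = 153 - 2Q gives P = 91 - q_B, so π_B = (91 - q_B)q_B - 30q_B.
Leader FOC: 61 - 2q_B = 0, so q_B = 61/2.
Then q_T = (124 - 2·(61/2))/4 = 63/4.

15.75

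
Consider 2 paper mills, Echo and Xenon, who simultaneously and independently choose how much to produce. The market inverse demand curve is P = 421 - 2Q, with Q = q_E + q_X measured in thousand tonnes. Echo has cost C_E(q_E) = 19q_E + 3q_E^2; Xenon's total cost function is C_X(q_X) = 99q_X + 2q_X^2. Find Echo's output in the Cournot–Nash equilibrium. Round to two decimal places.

33.84

Echo's profit: π_E = (421 - 2Q)q_E - (19q_E + 3q_E²). Setting ∂π_E/∂q_E = 0: 402 - 10q_E - 2(q_X) = 0.
Xenon's first-order condition: 322 - 8q_X - 2(q_E) = 0.
So q_E = (402 - 2q_X)/10 and q_X = (322 - 2q_E)/8.
Solving the pair: q_E = 643/19, q_X = 604/19.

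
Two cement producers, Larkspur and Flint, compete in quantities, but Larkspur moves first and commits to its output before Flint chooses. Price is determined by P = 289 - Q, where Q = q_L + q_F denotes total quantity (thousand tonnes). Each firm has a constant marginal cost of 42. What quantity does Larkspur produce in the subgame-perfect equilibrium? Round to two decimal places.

The follower Flint best-responds to any q_L: π_F = (289 - Q)q_F - 42q_F.
∂π_F/∂q_F = 247 - q_L - 2q_F = 0 gives the reaction function q_F = (247 - q_L)/2.
The leader anticipates this reaction. Substituting into P = 289 - Q gives P = 331/2 - (1/2)q_L, so π_L = (331/2 - (1/2)q_L)q_L - 42q_L.
Leader FOC: 247/2 - q_L = 0, so q_L = 247/2.
Then q_F = (247 - 247/2)/2 = 247/4.

123.50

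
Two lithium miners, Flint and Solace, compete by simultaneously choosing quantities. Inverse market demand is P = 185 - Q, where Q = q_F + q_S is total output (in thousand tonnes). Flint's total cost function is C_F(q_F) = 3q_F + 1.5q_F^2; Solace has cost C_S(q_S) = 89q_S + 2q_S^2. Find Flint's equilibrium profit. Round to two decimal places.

Flint's profit: π_F = (185 - Q)q_F - (3q_F + (3/2)q_F²). Setting ∂π_F/∂q_F = 0: 182 - 5q_F - (q_S) = 0.
Solace's profit: π_S = (185 - Q)q_S - (89q_S + 2q_S²). Setting ∂π_S/∂q_S = 0: 96 - 6q_S - (q_F) = 0.
So q_F = (182 - q_S)/5 and q_S = (96 - q_F)/6.
Substituting one into the other gives q_F = 996/29 and q_S = 298/29.
Price P = 185 - 1294/29 = 140.3793.
Flint's profit: 140.3793·(996/29) - 3·(996/29) - (3/2)(996/29)² = 2948.9180.

2948.92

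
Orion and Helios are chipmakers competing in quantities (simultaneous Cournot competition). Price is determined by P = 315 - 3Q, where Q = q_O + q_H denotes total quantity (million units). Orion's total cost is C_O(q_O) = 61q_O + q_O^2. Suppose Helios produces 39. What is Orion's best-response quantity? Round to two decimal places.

17.13

With the rival's output fixed at 39, Orion's profit is π_O = (315 - 3·39 - 3q_O)q_O - (61q_O + q_O²) = (198 - 3q_O)q_O - (61q_O + q_O²).
∂π_O/∂q_O = 137 - 8q_O = 0, so q_O = 137/8.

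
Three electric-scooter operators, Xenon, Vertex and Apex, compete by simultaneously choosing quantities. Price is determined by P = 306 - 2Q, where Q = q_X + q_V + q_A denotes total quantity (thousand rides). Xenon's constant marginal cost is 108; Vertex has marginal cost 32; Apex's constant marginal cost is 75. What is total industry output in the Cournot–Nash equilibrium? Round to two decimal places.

87.88

Xenon's profit: π_X = (306 - 2Q)q_X - (108q_X). Setting ∂π_X/∂q_X = 0: 198 - 4q_X - 2(q_V + q_A) = 0.
Vertex's profit: π_V = (306 - 2Q)q_V - (32q_V). Setting ∂π_V/∂q_V = 0: 274 - 4q_V - 2(q_X + q_A) = 0.
Apex's first-order condition: 231 - 4q_A - 2(q_X + q_V) = 0.
Adding the 3 first-order conditions: 703 − 8Q = 0, so Q = 703/8.
Back-substituting: q_X = (198 − 703/4)/2 = 89/8, q_V = (274 − 703/4)/2 = 393/8, q_A = (231 − 703/4)/2 = 221/8.
Total output Q = 89/8 + 393/8 + 221/8 = 703/8.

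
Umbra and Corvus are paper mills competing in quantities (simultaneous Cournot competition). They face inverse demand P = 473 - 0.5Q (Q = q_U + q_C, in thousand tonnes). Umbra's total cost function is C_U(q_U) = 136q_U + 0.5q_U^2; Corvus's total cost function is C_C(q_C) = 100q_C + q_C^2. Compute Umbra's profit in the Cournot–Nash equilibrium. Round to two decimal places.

Umbra's profit: π_U = (473 - 0.5Q)q_U - (136q_U + (1/2)q_U²). Setting ∂π_U/∂q_U = 0: 337 - 2q_U - (1/2)(q_C) = 0.
Corvus's profit: π_C = (473 - 0.5Q)q_C - (100q_C + q_C²). Setting ∂π_C/∂q_C = 0: 373 - 3q_C - (1/2)(q_U) = 0.
Best responses: q_U = (337 - (1/2)q_C)/2, q_C = (373 - (1/2)q_U)/3.
Solving the pair: q_U = 143.3913, q_C = 100.4348.
Price P = 473 - (1/2)·243.8261 = 351.0870.
Umbra's profit: 351.0870·143.3913 - 136·143.3913 - (1/2)·143.3913² = 20561.0662.

20561.07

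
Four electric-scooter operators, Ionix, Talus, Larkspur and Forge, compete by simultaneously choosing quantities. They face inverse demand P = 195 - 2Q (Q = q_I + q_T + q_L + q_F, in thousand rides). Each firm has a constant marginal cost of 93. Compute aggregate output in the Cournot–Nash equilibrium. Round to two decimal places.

A representative firm's profit is π_i = q_i(195 - 2Q) - 93q_i.
First-order condition (treating rivals' output as given): 102 - 4q_i - 2·Σ_{j≠i} q_j = 0.
With identical firms every q_j equals q_i, so Σ_{j≠i} q_j = 3q_i and 102 = 10q_i, giving q_i = 51/5.
Total output Q = 51/5 + 51/5 + 51/5 + 51/5 = 204/5.

40.80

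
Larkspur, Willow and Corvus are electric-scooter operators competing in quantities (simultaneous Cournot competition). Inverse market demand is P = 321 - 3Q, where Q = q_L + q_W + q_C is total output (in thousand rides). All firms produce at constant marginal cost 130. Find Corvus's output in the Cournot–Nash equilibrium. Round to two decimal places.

15.92

Each firm earns π_i = (321 - 3Q)q_i - 130q_i.
Setting ∂π_i/∂q_i = 0 with rivals' quantities fixed: 191 - 6q_i - 3·Σ_{j≠i} q_j = 0.
With identical firms every q_j equals q_i, so Σ_{j≠i} q_j = 2q_i and 191 = 12q_i, giving q_i = 191/12.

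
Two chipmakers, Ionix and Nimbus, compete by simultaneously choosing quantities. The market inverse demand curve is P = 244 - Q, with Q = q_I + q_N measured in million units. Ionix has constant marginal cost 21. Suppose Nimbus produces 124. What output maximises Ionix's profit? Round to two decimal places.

With the rival's output fixed at 124, Ionix's profit is π_I = (244 - 124 - q_I)q_I - (21q_I) = (120 - q_I)q_I - (21q_I).
∂π_I/∂q_I = 99 - 2q_I = 0, so q_I = 99/2.

49.50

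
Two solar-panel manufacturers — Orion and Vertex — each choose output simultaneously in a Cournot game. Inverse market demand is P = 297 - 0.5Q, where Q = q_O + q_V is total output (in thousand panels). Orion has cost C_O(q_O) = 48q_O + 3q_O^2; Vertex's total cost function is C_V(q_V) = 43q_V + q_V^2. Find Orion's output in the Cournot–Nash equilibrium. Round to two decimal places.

29.88

Orion's profit: π_O = (297 - 0.5Q)q_O - (48q_O + 3q_O²). Setting ∂π_O/∂q_O = 0: 249 - 7q_O - (1/2)(q_V) = 0.
Vertex's profit: π_V = (297 - 0.5Q)q_V - (43q_V + q_V²). Setting ∂π_V/∂q_V = 0: 254 - 3q_V - (1/2)(q_O) = 0.
So q_O = (249 - (1/2)q_V)/7 and q_V = (254 - (1/2)q_O)/3.
Substituting one into the other gives q_O = 29.8795 and q_V = 79.6867.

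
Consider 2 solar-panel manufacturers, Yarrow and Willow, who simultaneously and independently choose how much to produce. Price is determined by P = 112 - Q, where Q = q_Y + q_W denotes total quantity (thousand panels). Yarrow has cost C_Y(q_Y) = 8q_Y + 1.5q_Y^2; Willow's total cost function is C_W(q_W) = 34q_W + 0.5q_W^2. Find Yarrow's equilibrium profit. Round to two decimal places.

698.42

Yarrow's profit: π_Y = (112 - Q)q_Y - (8q_Y + (3/2)q_Y²). Setting ∂π_Y/∂q_Y = 0: 104 - 5q_Y - (q_W) = 0.
Willow's profit: π_W = (112 - Q)q_W - (34q_W + (1/2)q_W²). Setting ∂π_W/∂q_W = 0: 78 - 3q_W - (q_Y) = 0.
So q_Y = (104 - q_W)/5 and q_W = (78 - q_Y)/3.
Substituting one into the other gives q_Y = 117/7 and q_W = 143/7.
Price P = 112 - 260/7 = 524/7.
Yarrow's profit: (524/7)·(117/7) - 8·(117/7) - (3/2)(117/7)² = 698.4184.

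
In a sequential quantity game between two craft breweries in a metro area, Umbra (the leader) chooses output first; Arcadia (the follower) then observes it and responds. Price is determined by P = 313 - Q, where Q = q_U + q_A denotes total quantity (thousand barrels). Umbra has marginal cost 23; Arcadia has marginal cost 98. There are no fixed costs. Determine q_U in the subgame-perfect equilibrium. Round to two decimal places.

182.50

The follower Arcadia best-responds to any q_U: π_A = (313 - Q)q_A - 98q_A.
Setting the follower's marginal profit to zero, 215 - q_U - 2q_A = 0, i.e. q_A = (215 - q_U)/2.
The leader anticipates this reaction. Substituting into P = 313 - Q gives P = 411/2 - (1/2)q_U, so π_U = (411/2 - (1/2)q_U)q_U - 23q_U.
The leader's first-order condition 365/2 - q_U = 0 yields q_U = 365/2.
Then q_A = (215 - 365/2)/2 = 65/4.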